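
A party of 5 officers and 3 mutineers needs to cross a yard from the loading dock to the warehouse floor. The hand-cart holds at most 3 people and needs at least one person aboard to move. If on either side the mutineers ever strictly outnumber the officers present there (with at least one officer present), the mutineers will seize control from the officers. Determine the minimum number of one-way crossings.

7

Counting alone: each trip to the warehouse floor takes at most 3 across and each return brings at least 1 back, so after t trips out (and t−1 returns) at most 3t − (t−1) of the 8 are across; that first reaches 8 at t = 4, so at least 7 crossings are needed.
The plan below uses exactly 7 crossings, so it is optimal:
1. 2 mutineers → the warehouse floor.  (the loading dock: 5O 1M; the warehouse floor: 0O 2M)
2. 1 mutineer ← the loading dock.  (the loading dock: 5O 2M; the warehouse floor: 0O 1M)
3. 2 officers and 1 mutineer → the warehouse floor.  (the loading dock: 3O 1M; the warehouse floor: 2O 2M)
4. 1 mutineer ← the loading dock.  (the loading dock: 3O 2M; the warehouse floor: 2O 1M)
5. 1 officer and 2 mutineers → the warehouse floor.  (the loading dock: 2O 0M; the warehouse floor: 3O 3M)
6. 1 mutineer ← the loading dock.  (the loading dock: 2O 1M; the warehouse floor: 3O 2M)
7. 2 officers and 1 mutineer → the warehouse floor.  (the loading dock: 0O 0M; the warehouse floor: 5O 3M)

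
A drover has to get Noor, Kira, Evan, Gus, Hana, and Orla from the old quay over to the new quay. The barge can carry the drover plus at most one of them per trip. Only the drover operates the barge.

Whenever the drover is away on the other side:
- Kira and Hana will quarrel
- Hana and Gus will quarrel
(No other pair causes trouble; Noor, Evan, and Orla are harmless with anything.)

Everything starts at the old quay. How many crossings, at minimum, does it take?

Counting alone: the drover can take at most 1 across per trip to the new quay, so moving all 6 needs at least 6 loaded trips out, with a return between consecutive ones — at least 11 crossings.
The safety rule pushes this higher. Following every safe sequence of crossings, the most of the 6 that can be at the new quay as the barge arrives there on crossing 11 is 5 — never all 6.
So no plan with fewer than 13 crossings exists, and this one achieves 13:
1. Drover goes to the new quay with Hana.  [the old quay: Evan, Gus, Kira, Noor, Orla | the new quay: Hana]
2. Drover goes back to the old quay alone.  [the old quay: Evan, Gus, Kira, Noor, Orla | the new quay: Hana]
3. Drover goes to the new quay with Noor.  [the old quay: Evan, Gus, Kira, Orla | the new quay: Hana, Noor]
4. Drover goes back to the old quay alone.  [the old quay: Evan, Gus, Kira, Orla | the new quay: Hana, Noor]
5. Drover goes to the new quay with Kira.  [the old quay: Evan, Gus, Orla | the new quay: Hana, Kira, Noor]
6. Drover goes back to the old quay with Hana.  [the old quay: Evan, Gus, Hana, Orla | the new quay: Kira, Noor]
7. Drover goes to the new quay with Gus.  [the old quay: Evan, Hana, Orla | the new quay: Gus, Kira, Noor]
8. Drover goes back to the old quay alone.  [the old quay: Evan, Hana, Orla | the new quay: Gus, Kira, Noor]
9. Drover goes to the new quay with Evan.  [the old quay: Hana, Orla | the new quay: Evan, Gus, Kira, Noor]
10. Drover goes back to the old quay alone.  [the old quay: Hana, Orla | the new quay: Evan, Gus, Kira, Noor]
11. Drover goes to the new quay with Orla.  [the old quay: Hana | the new quay: Evan, Gus, Kira, Noor, Orla]
12. Drover goes back to the old quay alone.  [the old quay: Hana | the new quay: Evan, Gus, Kira, Noor, Orla]
13. Drover goes to the new quay with Hana.  [the old quay: — | the new quay: Evan, Gus, Hana, Kira, Noor, Orla]

13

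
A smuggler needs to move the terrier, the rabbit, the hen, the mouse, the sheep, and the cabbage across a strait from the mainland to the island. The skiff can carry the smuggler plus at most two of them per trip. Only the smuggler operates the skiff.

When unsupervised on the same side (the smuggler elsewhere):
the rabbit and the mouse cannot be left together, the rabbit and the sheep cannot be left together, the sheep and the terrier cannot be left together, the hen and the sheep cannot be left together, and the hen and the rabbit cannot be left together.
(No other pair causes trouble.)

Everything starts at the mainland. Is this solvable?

Yes

1. Smuggler goes to the island with the rabbit and the sheep.
2. Smuggler goes back to the mainland with the rabbit.
3. Smuggler goes to the island with the rabbit and the terrier.
4. Smuggler goes back to the mainland with the sheep.
5. Smuggler goes to the island with the hen and the mouse.
6. Smuggler goes back to the mainland with the rabbit.
7. Smuggler goes to the island with the cabbage and the rabbit.
8. Smuggler goes back to the mainland with the rabbit.
9. Smuggler goes to the island with the rabbit and the sheep.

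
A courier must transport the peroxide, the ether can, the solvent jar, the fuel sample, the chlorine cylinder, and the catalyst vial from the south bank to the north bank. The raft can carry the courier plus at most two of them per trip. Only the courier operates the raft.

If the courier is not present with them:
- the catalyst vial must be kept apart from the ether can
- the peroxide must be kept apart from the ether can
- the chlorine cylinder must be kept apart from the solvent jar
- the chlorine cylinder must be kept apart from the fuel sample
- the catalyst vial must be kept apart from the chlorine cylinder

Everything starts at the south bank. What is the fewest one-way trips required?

7

Counting alone: the courier can take at most 2 across per trip to the north bank, so moving all 6 needs at least 3 loaded trips out, with a return between consecutive ones — at least 5 crossings.
The safety rule pushes this higher. Following every safe sequence of crossings, the most of the 6 that can be at the north bank as the raft arrives there on crossing 5 is 5 — never all 6.
So no plan with fewer than 7 crossings exists, and this one achieves 7:
1. Courier goes to the north bank with the chlorine cylinder and the ether can.
2. Courier goes back to the south bank alone.
3. Courier goes to the north bank with the peroxide and the solvent jar.
4. Courier goes back to the south bank with the chlorine cylinder and the ether can.
5. Courier goes to the north bank with the catalyst vial and the fuel sample.
6. Courier goes back to the south bank alone.
7. Courier goes to the north bank with the chlorine cylinder and the ether can.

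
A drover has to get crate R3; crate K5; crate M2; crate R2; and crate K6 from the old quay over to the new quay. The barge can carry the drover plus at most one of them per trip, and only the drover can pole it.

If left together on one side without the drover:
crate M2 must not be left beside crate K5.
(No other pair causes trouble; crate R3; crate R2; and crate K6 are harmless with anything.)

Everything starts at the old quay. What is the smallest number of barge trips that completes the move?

Counting alone: the drover can take at most 1 across per trip to the new quay, so moving all 5 needs at least 5 loaded trips out, with a return between consecutive ones — at least 9 crossings.
The plan below uses exactly 9 crossings, so it is optimal:
1. Drover goes to the new quay with crate K5.
2. Drover goes back to the old quay alone.
3. Drover goes to the new quay with crate R3.
4. Drover goes back to the old quay alone.
5. Drover goes to the new quay with crate R2.
6. Drover goes back to the old quay alone.
7. Drover goes to the new quay with crate K6.
8. Drover goes back to the old quay alone.
9. Drover goes to the new quay with crate M2.

9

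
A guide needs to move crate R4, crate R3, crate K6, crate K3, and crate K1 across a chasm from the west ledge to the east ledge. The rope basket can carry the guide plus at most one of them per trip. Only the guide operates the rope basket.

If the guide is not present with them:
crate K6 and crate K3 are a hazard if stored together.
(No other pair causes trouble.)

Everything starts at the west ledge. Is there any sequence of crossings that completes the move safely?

Yes

1. Guide goes to the east ledge with crate K6.  [the west ledge: crate K1, crate K3, crate R3, crate R4 | the east ledge: crate K6]
2. Guide goes back to the west ledge alone.  [the west ledge: crate K1, crate K3, crate R3, crate R4 | the east ledge: crate K6]
3. Guide goes to the east ledge with crate R4.  [the west ledge: crate K1, crate K3, crate R3 | the east ledge: crate K6, crate R4]
4. Guide goes back to the west ledge alone.  [the west ledge: crate K1, crate K3, crate R3 | the east ledge: crate K6, crate R4]
5. Guide goes to the east ledge with crate R3.  [the west ledge: crate K1, crate K3 | the east ledge: crate K6, crate R3, crate R4]
6. Guide goes back to the west ledge alone.  [the west ledge: crate K1, crate K3 | the east ledge: crate K6, crate R3, crate R4]
7. Guide goes to the east ledge with crate K1.  [the west ledge: crate K3 | the east ledge: crate K1, crate K6, crate R3, crate R4]
8. Guide goes back to the west ledge alone.  [the west ledge: crate K3 | the east ledge: crate K1, crate K6, crate R3, crate R4]
9. Guide goes to the east ledge with crate K3.  [the west ledge: — | the east ledge: crate K1, crate K3, crate K6, crate R3, crate R4]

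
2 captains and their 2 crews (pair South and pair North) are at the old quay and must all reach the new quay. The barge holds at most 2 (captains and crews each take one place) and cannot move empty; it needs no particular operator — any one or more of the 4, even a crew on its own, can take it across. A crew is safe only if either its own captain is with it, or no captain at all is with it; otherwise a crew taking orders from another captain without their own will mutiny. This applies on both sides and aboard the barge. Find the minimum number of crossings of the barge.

5

Counting alone: each trip to the new quay takes at most 2 across and each return brings at least 1 back, so after t trips out (and t−1 returns) at most 2t − (t−1) of the 4 are across; that first reaches 4 at t = 3, so at least 5 crossings are needed.
The plan below uses exactly 5 crossings, so it is optimal:
1. captain South and crew South cross → the new quay.
2. captain South crosses ← the old quay.
3. captain North and captain South cross → the new quay.
4. captain North crosses ← the old quay.
5. captain North and crew North cross → the new quay.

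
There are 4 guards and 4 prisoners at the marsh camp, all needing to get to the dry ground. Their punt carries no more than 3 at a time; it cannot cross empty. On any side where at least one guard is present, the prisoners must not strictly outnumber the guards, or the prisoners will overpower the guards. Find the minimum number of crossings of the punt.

Counting alone: each trip to the dry ground takes at most 3 across and each return brings at least 1 back, so after t trips out (and t−1 returns) at most 3t − (t−1) of the 8 are across; that first reaches 8 at t = 4, so at least 7 crossings are needed.
The safety rule pushes this higher. Following every safe sequence of crossings, the most of the 8 that can be at the dry ground as the punt arrives there on crossing 7 is 7 — never all 8.
So no plan with fewer than 9 crossings exists, and this one achieves 9:
1. 2 prisoners → the dry ground.  (the marsh camp: 4G 2P; the dry ground: 0G 2P)
2. 1 prisoner ← the marsh camp.  (the marsh camp: 4G 3P; the dry ground: 0G 1P)
3. 3 prisoners → the dry ground.  (the marsh camp: 4G 0P; the dry ground: 0G 4P)
4. 1 prisoner ← the marsh camp.  (the marsh camp: 4G 1P; the dry ground: 0G 3P)
5. 3 guards → the dry ground.  (the marsh camp: 1G 1P; the dry ground: 3G 3P)
6. 1 guard and 1 prisoner ← the marsh camp.  (the marsh camp: 2G 2P; the dry ground: 2G 2P)
7. 2 guards → the dry ground.  (the marsh camp: 0G 2P; the dry ground: 4G 2P)
8. 1 prisoner ← the marsh camp.  (the marsh camp: 0G 3P; the dry ground: 4G 1P)
9. 3 prisoners → the dry ground.  (the marsh camp: 0G 0P; the dry ground: 4G 4P)

9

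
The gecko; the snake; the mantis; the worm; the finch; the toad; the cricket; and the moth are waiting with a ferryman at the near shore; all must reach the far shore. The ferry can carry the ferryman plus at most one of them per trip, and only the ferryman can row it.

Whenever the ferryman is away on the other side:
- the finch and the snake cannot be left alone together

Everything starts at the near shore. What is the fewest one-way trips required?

15

Counting alone: the ferryman can take at most 1 across per trip to the far shore, so moving all 8 needs at least 8 loaded trips out, with a return between consecutive ones — at least 15 crossings.
The plan below uses exactly 15 crossings, so it is optimal:
1. Ferryman goes to the far shore with the snake.  [the near shore: the cricket, the finch, the gecko, the mantis, the moth, the toad, the worm | the far shore: the snake]
2. Ferryman goes back to the near shore alone.  [the near shore: the cricket, the finch, the gecko, the mantis, the moth, the toad, the worm | the far shore: the snake]
3. Ferryman goes to the far shore with the gecko.  [the near shore: the cricket, the finch, the mantis, the moth, the toad, the worm | the far shore: the gecko, the snake]
4. Ferryman goes back to the near shore alone.  [the near shore: the cricket, the finch, the mantis, the moth, the toad, the worm | the far shore: the gecko, the snake]
5. Ferryman goes to the far shore with the mantis.  [the near shore: the cricket, the finch, the moth, the toad, the worm | the far shore: the gecko, the mantis, the snake]
6. Ferryman goes back to the near shore alone.  [the near shore: the cricket, the finch, the moth, the toad, the worm | the far shore: the gecko, the mantis, the snake]
7. Ferryman goes to the far shore with the worm.  [the near shore: the cricket, the finch, the moth, the toad | the far shore: the gecko, the mantis, the snake, the worm]
8. Ferryman goes back to the near shore alone.  [the near shore: the cricket, the finch, the moth, the toad | the far shore: the gecko, the mantis, the snake, the worm]
9. Ferryman goes to the far shore with the toad.  [the near shore: the cricket, the finch, the moth | the far shore: the gecko, the mantis, the snake, the toad, the worm]
10. Ferryman goes back to the near shore alone.  [the near shore: the cricket, the finch, the moth | the far shore: the gecko, the mantis, the snake, the toad, the worm]
11. Ferryman goes to the far shore with the cricket.  [the near shore: the finch, the moth | the far shore: the cricket, the gecko, the mantis, the snake, the toad, the worm]
12. Ferryman goes back to the near shore alone.  [the near shore: the finch, the moth | the far shore: the cricket, the gecko, the mantis, the snake, the toad, the worm]
13. Ferryman goes to the far shore with the moth.  [the near shore: the finch | the far shore: the cricket, the gecko, the mantis, the moth, the snake, the toad, the worm]
14. Ferryman goes back to the near shore alone.  [the near shore: the finch | the far shore: the cricket, the gecko, the mantis, the moth, the snake, the toad, the worm]
15. Ferryman goes to the far shore with the finch.  [the near shore: — | the far shore: the cricket, the finch, the gecko, the mantis, the moth, the snake, the toad, the worm]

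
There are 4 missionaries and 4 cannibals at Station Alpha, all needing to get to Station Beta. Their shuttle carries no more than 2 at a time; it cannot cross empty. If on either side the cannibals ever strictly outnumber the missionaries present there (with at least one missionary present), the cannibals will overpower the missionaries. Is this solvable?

No

Following every safe sequence of crossings from the start, the most of the 8 that can be at Station Beta as the shuttle arrives there on crossings 1, 3, 5 is 2, 3, 4 respectively; the best ever achieved is 4 of 8.
From crossing 7 on, no configuration arises that was not already reachable earlier: only 11 distinct safe configurations (who is on which side, and where the shuttle is) can ever be reached, none of them has everyone across, and every continuation just revisits them. They are: 0 missionaries + 0 cannibals across (shuttle back at the start); 0 missionaries + 1 cannibal across (shuttle there); 0 missionaries + 1 cannibal across (shuttle back at the start); 0 missionaries + 2 cannibals across (shuttle there); 0 missionaries + 2 cannibals across (shuttle back at the start); 0 missionaries + 3 cannibals across (shuttle there); 0 missionaries + 3 cannibals across (shuttle back at the start); 0 missionaries + 4 cannibals across (shuttle there); 1 missionary + 1 cannibal across (shuttle there); 1 missionary + 1 cannibal across (shuttle back at the start); 2 missionaries + 2 cannibals across (shuttle there). So no valid plan exists.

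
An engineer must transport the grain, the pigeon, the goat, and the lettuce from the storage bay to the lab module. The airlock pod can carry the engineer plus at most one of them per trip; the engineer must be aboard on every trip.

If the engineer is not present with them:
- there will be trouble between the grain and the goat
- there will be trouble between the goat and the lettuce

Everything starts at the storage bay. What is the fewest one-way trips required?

9

Counting alone: the engineer can take at most 1 across per trip to the lab module, so moving all 4 needs at least 4 loaded trips out, with a return between consecutive ones — at least 7 crossings.
The safety rule pushes this higher. Following every safe sequence of crossings, the most of the 4 that can be at the lab module as the airlock pod arrives there on crossing 7 is 3 — never all 4.
So no plan with fewer than 9 crossings exists, and this one achieves 9:
1. Engineer goes to the lab module with the goat.
2. Engineer goes back to the storage bay alone.
3. Engineer goes to the lab module with the grain.
4. Engineer goes back to the storage bay with the goat.
5. Engineer goes to the lab module with the lettuce.
6. Engineer goes back to the storage bay alone.
7. Engineer goes to the lab module with the pigeon.
8. Engineer goes back to the storage bay alone.
9. Engineer goes to the lab module with the goat.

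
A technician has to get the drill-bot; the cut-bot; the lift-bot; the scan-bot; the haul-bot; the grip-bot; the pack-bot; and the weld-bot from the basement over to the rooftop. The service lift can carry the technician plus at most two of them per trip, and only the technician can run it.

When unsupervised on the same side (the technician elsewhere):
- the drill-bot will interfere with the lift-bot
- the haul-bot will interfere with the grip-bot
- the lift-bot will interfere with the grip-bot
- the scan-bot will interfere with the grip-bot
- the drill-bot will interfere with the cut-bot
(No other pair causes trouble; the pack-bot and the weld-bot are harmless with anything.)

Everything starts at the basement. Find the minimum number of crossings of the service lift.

9

Counting alone: the technician can take at most 2 across per trip to the rooftop, so moving all 8 needs at least 4 loaded trips out, with a return between consecutive ones — at least 7 crossings.
The safety rule pushes this higher. Following every safe sequence of crossings, the most of the 8 that can be at the rooftop as the service lift arrives there on crossing 7 is 7 — never all 8.
So no plan with fewer than 9 crossings exists, and this one achieves 9:
1. Technician goes to the rooftop with the drill-bot and the grip-bot.  [the basement: the cut-bot, the haul-bot, the lift-bot, the pack-bot, the scan-bot, the weld-bot | the rooftop: the drill-bot, the grip-bot]
2. Technician goes back to the basement alone.  [the basement: the cut-bot, the haul-bot, the lift-bot, the pack-bot, the scan-bot, the weld-bot | the rooftop: the drill-bot, the grip-bot]
3. Technician goes to the rooftop with the cut-bot and the lift-bot.  [the basement: the haul-bot, the pack-bot, the scan-bot, the weld-bot | the rooftop: the cut-bot, the drill-bot, the grip-bot, the lift-bot]
4. Technician goes back to the basement with the drill-bot and the grip-bot.  [the basement: the drill-bot, the grip-bot, the haul-bot, the pack-bot, the scan-bot, the weld-bot | the rooftop: the cut-bot, the lift-bot]
5. Technician goes to the rooftop with the haul-bot and the scan-bot.  [the basement: the drill-bot, the grip-bot, the pack-bot, the weld-bot | the rooftop: the cut-bot, the haul-bot, the lift-bot, the scan-bot]
6. Technician goes back to the basement alone.  [the basement: the drill-bot, the grip-bot, the pack-bot, the weld-bot | the rooftop: the cut-bot, the haul-bot, the lift-bot, the scan-bot]
7. Technician goes to the rooftop with the pack-bot and the weld-bot.  [the basement: the drill-bot, the grip-bot | the rooftop: the cut-bot, the haul-bot, the lift-bot, the pack-bot, the scan-bot, the weld-bot]
8. Technician goes back to the basement alone.  [the basement: the drill-bot, the grip-bot | the rooftop: the cut-bot, the haul-bot, the lift-bot, the pack-bot, the scan-bot, the weld-bot]
9. Technician goes to the rooftop with the drill-bot and the grip-bot.  [the basement: — | the rooftop: the cut-bot, the drill-bot, the grip-bot, the haul-bot, the lift-bot, the pack-bot, the scan-bot, the weld-bot]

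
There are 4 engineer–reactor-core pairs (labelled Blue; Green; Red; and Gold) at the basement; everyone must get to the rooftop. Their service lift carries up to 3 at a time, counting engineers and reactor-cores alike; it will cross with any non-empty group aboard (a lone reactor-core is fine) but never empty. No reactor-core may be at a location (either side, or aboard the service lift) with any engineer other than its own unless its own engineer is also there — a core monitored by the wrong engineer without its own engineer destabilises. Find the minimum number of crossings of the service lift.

Counting alone: each trip to the rooftop takes at most 3 across and each return brings at least 1 back, so after t trips out (and t−1 returns) at most 3t − (t−1) of the 8 are across; that first reaches 8 at t = 4, so at least 7 crossings are needed.
The safety rule pushes this higher. Following every safe sequence of crossings, the most of the 8 that can be at the rooftop as the service lift arrives there on crossing 7 is 7 — never all 8.
So no plan with fewer than 9 crossings exists, and this one achieves 9:
1. engineer Blue and reactor-core Blue cross → the rooftop.
2. engineer Blue crosses ← the basement.
3. engineer Blue, engineer Green, and reactor-core Green cross → the rooftop.
4. engineer Blue and reactor-core Blue cross ← the basement.
5. engineer Blue, engineer Gold, and engineer Red cross → the rooftop.
6. reactor-core Green crosses ← the basement.
7. reactor-core Blue and reactor-core Green cross → the rooftop.
8. reactor-core Blue crosses ← the basement.
9. reactor-core Blue, reactor-core Gold, and reactor-core Red cross → the rooftop.

9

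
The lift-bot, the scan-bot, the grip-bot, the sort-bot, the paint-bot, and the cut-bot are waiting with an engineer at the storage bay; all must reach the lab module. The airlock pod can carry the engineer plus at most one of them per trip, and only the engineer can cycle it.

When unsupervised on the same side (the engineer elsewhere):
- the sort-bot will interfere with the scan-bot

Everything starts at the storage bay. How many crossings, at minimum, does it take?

11

Counting alone: the engineer can take at most 1 across per trip to the lab module, so moving all 6 needs at least 6 loaded trips out, with a return between consecutive ones — at least 11 crossings.
The plan below uses exactly 11 crossings, so it is optimal:
1. Engineer goes to the lab module with the scan-bot.
2. Engineer goes back to the storage bay alone.
3. Engineer goes to the lab module with the lift-bot.
4. Engineer goes back to the storage bay alone.
5. Engineer goes to the lab module with the grip-bot.
6. Engineer goes back to the storage bay alone.
7. Engineer goes to the lab module with the paint-bot.
8. Engineer goes back to the storage bay alone.
9. Engineer goes to the lab module with the cut-bot.
10. Engineer goes back to the storage bay alone.
11. Engineer goes to the lab module with the sort-bot.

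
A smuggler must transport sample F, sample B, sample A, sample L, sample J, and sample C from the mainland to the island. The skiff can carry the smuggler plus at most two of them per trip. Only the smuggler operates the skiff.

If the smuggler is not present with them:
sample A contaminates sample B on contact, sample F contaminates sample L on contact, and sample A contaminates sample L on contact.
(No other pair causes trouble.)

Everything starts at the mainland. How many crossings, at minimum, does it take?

5

Counting alone: the smuggler can take at most 2 across per trip to the island, so moving all 6 needs at least 3 loaded trips out, with a return between consecutive ones — at least 5 crossings.
The plan below uses exactly 5 crossings, so it is optimal:
1. Smuggler goes to the island with sample A and sample F.
2. Smuggler goes back to the mainland alone.
3. Smuggler goes to the island with sample C and sample J.
4. Smuggler goes back to the mainland alone.
5. Smuggler goes to the island with sample B and sample L.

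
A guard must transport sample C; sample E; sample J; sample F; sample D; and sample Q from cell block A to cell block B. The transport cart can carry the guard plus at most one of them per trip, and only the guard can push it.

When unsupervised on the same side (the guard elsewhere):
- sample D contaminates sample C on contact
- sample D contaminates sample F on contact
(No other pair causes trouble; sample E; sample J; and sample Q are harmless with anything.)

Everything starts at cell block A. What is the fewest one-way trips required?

13

Counting alone: the guard can take at most 1 across per trip to cell block B, so moving all 6 needs at least 6 loaded trips out, with a return between consecutive ones — at least 11 crossings.
The safety rule pushes this higher. Following every safe sequence of crossings, the most of the 6 that can be at cell block B as the transport cart arrives there on crossing 11 is 5 — never all 6.
So no plan with fewer than 13 crossings exists, and this one achieves 13:
1. Guard goes to cell block B with sample D.  [cell block A: sample C, sample E, sample F, sample J, sample Q | cell block B: sample D]
2. Guard goes back to cell block A alone.  [cell block A: sample C, sample E, sample F, sample J, sample Q | cell block B: sample D]
3. Guard goes to cell block B with sample C.  [cell block A: sample E, sample F, sample J, sample Q | cell block B: sample C, sample D]
4. Guard goes back to cell block A with sample D.  [cell block A: sample D, sample E, sample F, sample J, sample Q | cell block B: sample C]
5. Guard goes to cell block B with sample F.  [cell block A: sample D, sample E, sample J, sample Q | cell block B: sample C, sample F]
6. Guard goes back to cell block A alone.  [cell block A: sample D, sample E, sample J, sample Q | cell block B: sample C, sample F]
7. Guard goes to cell block B with sample E.  [cell block A: sample D, sample J, sample Q | cell block B: sample C, sample E, sample F]
8. Guard goes back to cell block A alone.  [cell block A: sample D, sample J, sample Q | cell block B: sample C, sample E, sample F]
9. Guard goes to cell block B with sample J.  [cell block A: sample D, sample Q | cell block B: sample C, sample E, sample F, sample J]
10. Guard goes back to cell block A alone.  [cell block A: sample D, sample Q | cell block B: sample C, sample E, sample F, sample J]
11. Guard goes to cell block B with sample Q.  [cell block A: sample D | cell block B: sample C, sample E, sample F, sample J, sample Q]
12. Guard goes back to cell block A alone.  [cell block A: sample D | cell block B: sample C, sample E, sample F, sample J, sample Q]
13. Guard goes to cell block B with sample D.  [cell block A: — | cell block B: sample C, sample D, sample E, sample F, sample J, sample Q]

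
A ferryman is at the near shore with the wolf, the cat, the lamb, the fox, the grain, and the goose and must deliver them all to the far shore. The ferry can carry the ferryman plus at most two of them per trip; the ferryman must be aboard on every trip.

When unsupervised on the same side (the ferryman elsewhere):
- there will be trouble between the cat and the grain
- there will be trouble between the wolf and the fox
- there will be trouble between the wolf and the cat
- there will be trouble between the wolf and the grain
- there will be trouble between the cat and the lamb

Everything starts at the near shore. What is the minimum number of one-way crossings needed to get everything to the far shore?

Counting alone: the ferryman can take at most 2 across per trip to the far shore, so moving all 6 needs at least 3 loaded trips out, with a return between consecutive ones — at least 5 crossings.
The safety rule pushes this higher. Following every safe sequence of crossings, the most of the 6 that can be at the far shore as the ferry arrives there on crossings 5, 7 is 4, 5 respectively — never all 6.
So no plan with fewer than 9 crossings exists, and this one achieves 9:
1. Ferryman goes to the far shore with the cat and the wolf.
2. Ferryman goes back to the near shore with the wolf.
3. Ferryman goes to the far shore with the lamb and the wolf.
4. Ferryman goes back to the near shore with the cat.
5. Ferryman goes to the far shore with the cat and the goose.
6. Ferryman goes back to the near shore with the cat.
7. Ferryman goes to the far shore with the fox and the grain.
8. Ferryman goes back to the near shore with the wolf.
9. Ferryman goes to the far shore with the cat and the wolf.

9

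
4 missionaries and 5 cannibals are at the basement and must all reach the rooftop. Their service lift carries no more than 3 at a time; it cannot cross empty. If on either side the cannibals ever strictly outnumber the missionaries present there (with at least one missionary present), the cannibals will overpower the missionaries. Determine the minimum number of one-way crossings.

impossible

The cannibals already outnumber the missionaries at the basement before anyone moves, so the starting position itself is disallowed.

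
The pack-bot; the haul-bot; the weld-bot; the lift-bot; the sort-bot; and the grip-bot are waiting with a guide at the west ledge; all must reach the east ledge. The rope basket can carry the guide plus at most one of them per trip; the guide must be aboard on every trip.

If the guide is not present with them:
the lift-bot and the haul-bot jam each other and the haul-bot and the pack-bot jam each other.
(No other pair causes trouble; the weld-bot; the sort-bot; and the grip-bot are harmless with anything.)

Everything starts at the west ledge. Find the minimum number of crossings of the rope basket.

Counting alone: the guide can take at most 1 across per trip to the east ledge, so moving all 6 needs at least 6 loaded trips out, with a return between consecutive ones — at least 11 crossings.
The safety rule pushes this higher. Following every safe sequence of crossings, the most of the 6 that can be at the east ledge as the rope basket arrives there on crossing 11 is 5 — never all 6.
So no plan with fewer than 13 crossings exists, and this one achieves 13:
1. Guide goes to the east ledge with the haul-bot.
2. Guide goes back to the west ledge alone.
3. Guide goes to the east ledge with the pack-bot.
4. Guide goes back to the west ledge with the haul-bot.
5. Guide goes to the east ledge with the lift-bot.
6. Guide goes back to the west ledge alone.
7. Guide goes to the east ledge with the weld-bot.
8. Guide goes back to the west ledge alone.
9. Guide goes to the east ledge with the sort-bot.
10. Guide goes back to the west ledge alone.
11. Guide goes to the east ledge with the grip-bot.
12. Guide goes back to the west ledge alone.
13. Guide goes to the east ledge with the haul-bot.

13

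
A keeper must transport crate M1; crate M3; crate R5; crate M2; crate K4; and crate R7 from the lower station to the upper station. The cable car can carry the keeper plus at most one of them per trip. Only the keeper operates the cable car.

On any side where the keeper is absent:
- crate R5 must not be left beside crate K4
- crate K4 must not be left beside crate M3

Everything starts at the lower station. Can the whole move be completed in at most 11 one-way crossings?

No

Counting alone: the keeper can take at most 1 across per trip to the upper station, so moving all 6 needs at least 6 loaded trips out, with a return between consecutive ones — at least 11 crossings.
The safety rule pushes this higher. Following every safe sequence of crossings, the most of the 6 that can be at the upper station as the cable car arrives there on crossing 11 is 5 — never all 6.
So the move cannot be finished within 11 crossings. (The shortest complete plan takes 13:)
1. Keeper goes to the upper station with crate K4.  [the lower station: crate M1, crate M2, crate M3, crate R5, crate R7 | the upper station: crate K4]
2. Keeper goes back to the lower station alone.  [the lower station: crate M1, crate M2, crate M3, crate R5, crate R7 | the upper station: crate K4]
3. Keeper goes to the upper station with crate M1.  [the lower station: crate M2, crate M3, crate R5, crate R7 | the upper station: crate K4, crate M1]
4. Keeper goes back to the lower station alone.  [the lower station: crate M2, crate M3, crate R5, crate R7 | the upper station: crate K4, crate M1]
5. Keeper goes to the upper station with crate M3.  [the lower station: crate M2, crate R5, crate R7 | the upper station: crate K4, crate M1, crate M3]
6. Keeper goes back to the lower station with crate K4.  [the lower station: crate K4, crate M2, crate R5, crate R7 | the upper station: crate M1, crate M3]
7. Keeper goes to the upper station with crate R5.  [the lower station: crate K4, crate M2, crate R7 | the upper station: crate M1, crate M3, crate R5]
8. Keeper goes back to the lower station alone.  [the lower station: crate K4, crate M2, crate R7 | the upper station: crate M1, crate M3, crate R5]
9. Keeper goes to the upper station with crate M2.  [the lower station: crate K4, crate R7 | the upper station: crate M1, crate M2, crate M3, crate R5]
10. Keeper goes back to the lower station alone.  [the lower station: crate K4, crate R7 | the upper station: crate M1, crate M2, crate M3, crate R5]
11. Keeper goes to the upper station with crate R7.  [the lower station: crate K4 | the upper station: crate M1, crate M2, crate M3, crate R5, crate R7]
12. Keeper goes back to the lower station alone.  [the lower station: crate K4 | the upper station: crate M1, crate M2, crate M3, crate R5, crate R7]
13. Keeper goes to the upper station with crate K4.  [the lower station: — | the upper station: crate K4, crate M1, crate M2, crate M3, crate R5, crate R7]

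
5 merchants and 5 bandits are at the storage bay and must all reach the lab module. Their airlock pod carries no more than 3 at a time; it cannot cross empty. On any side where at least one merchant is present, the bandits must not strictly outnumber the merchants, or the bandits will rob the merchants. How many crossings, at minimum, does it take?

Counting alone: each trip to the lab module takes at most 3 across and each return brings at least 1 back, so after t trips out (and t−1 returns) at most 3t − (t−1) of the 10 are across; that first reaches 10 at t = 5, so at least 9 crossings are needed.
The safety rule pushes this higher. Following every safe sequence of crossings, the most of the 10 that can be at the lab module as the airlock pod arrives there on crossing 9 is 9 — never all 10.
So no plan with fewer than 11 crossings exists, and this one achieves 11:
1. 2 bandits → the lab module.  (the storage bay: 5M 3B; the lab module: 0M 2B)
2. 1 bandit ← the storage bay.  (the storage bay: 5M 4B; the lab module: 0M 1B)
3. 3 bandits → the lab module.  (the storage bay: 5M 1B; the lab module: 0M 4B)
4. 1 bandit ← the storage bay.  (the storage bay: 5M 2B; the lab module: 0M 3B)
5. 3 merchants → the lab module.  (the storage bay: 2M 2B; the lab module: 3M 3B)
6. 1 merchant and 1 bandit ← the storage bay.  (the storage bay: 3M 3B; the lab module: 2M 2B)
7. 3 merchants → the lab module.  (the storage bay: 0M 3B; the lab module: 5M 2B)
8. 1 bandit ← the storage bay.  (the storage bay: 0M 4B; the lab module: 5M 1B)
9. 2 bandits → the lab module.  (the storage bay: 0M 2B; the lab module: 5M 3B)
10. 1 bandit ← the storage bay.  (the storage bay: 0M 3B; the lab module: 5M 2B)
11. 3 bandits → the lab module.  (the storage bay: 0M 0B; the lab module: 5M 5B)

11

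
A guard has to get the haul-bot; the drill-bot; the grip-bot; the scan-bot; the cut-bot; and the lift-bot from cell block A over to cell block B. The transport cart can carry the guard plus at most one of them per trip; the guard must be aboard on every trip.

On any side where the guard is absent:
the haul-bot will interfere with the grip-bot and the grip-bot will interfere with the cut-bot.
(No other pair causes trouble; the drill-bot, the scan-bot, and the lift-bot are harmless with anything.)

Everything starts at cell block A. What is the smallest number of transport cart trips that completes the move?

Counting alone: the guard can take at most 1 across per trip to cell block B, so moving all 6 needs at least 6 loaded trips out, with a return between consecutive ones — at least 11 crossings.
The safety rule pushes this higher. Following every safe sequence of crossings, the most of the 6 that can be at cell block B as the transport cart arrives there on crossing 11 is 5 — never all 6.
So no plan with fewer than 13 crossings exists, and this one achieves 13:
1. Guard goes to cell block B with the grip-bot.
2. Guard goes back to cell block A alone.
3. Guard goes to cell block B with the haul-bot.
4. Guard goes back to cell block A with the grip-bot.
5. Guard goes to cell block B with the cut-bot.
6. Guard goes back to cell block A alone.
7. Guard goes to cell block B with the drill-bot.
8. Guard goes back to cell block A alone.
9. Guard goes to cell block B with the scan-bot.
10. Guard goes back to cell block A alone.
11. Guard goes to cell block B with the lift-bot.
12. Guard goes back to cell block A alone.
13. Guard goes to cell block B with the grip-bot.

13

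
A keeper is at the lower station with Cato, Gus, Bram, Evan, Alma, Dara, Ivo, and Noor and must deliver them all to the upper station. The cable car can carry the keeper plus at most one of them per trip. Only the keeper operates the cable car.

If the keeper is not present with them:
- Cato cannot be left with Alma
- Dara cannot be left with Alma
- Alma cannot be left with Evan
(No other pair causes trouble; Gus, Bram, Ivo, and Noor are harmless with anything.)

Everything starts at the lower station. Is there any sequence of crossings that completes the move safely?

Following every safe sequence of crossings from the start, the most of the 8 that can be at the upper station as the cable car arrives there on crossings 1, 3, 5, 7, 9, 11 is 1, 2, 3, 4, 5, 6 respectively; the best ever achieved is 6 of 8.
From crossing 13 on, no configuration arises that was not already reachable earlier: only 144 distinct safe configurations (who is on which side, and where the cable car is) can ever be reached, none of them has everyone across, and every continuation just revisits them. So no valid plan exists.

No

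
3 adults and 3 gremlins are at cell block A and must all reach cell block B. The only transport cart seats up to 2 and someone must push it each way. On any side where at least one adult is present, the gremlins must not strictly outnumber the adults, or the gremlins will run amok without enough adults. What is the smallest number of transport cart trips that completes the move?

Counting alone: each trip to cell block B takes at most 2 across and each return brings at least 1 back, so after t trips out (and t−1 returns) at most 2t − (t−1) of the 6 are across; that first reaches 6 at t = 5, so at least 9 crossings are needed.
The safety rule pushes this higher. Following every safe sequence of crossings, the most of the 6 that can be at cell block B as the transport cart arrives there on crossing 9 is 5 — never all 6.
So no plan with fewer than 11 crossings exists, and this one achieves 11:
1. 2 gremlins → cell block B.  (cell block A: 3A 1G; cell block B: 0A 2G)
2. 1 gremlin ← cell block A.  (cell block A: 3A 2G; cell block B: 0A 1G)
3. 2 gremlins → cell block B.  (cell block A: 3A 0G; cell block B: 0A 3G)
4. 1 gremlin ← cell block A.  (cell block A: 3A 1G; cell block B: 0A 2G)
5. 2 adults → cell block B.  (cell block A: 1A 1G; cell block B: 2A 2G)
6. 1 adult and 1 gremlin ← cell block A.  (cell block A: 2A 2G; cell block B: 1A 1G)
7. 2 adults → cell block B.  (cell block A: 0A 2G; cell block B: 3A 1G)
8. 1 gremlin ← cell block A.  (cell block A: 0A 3G; cell block B: 3A 0G)
9. 2 gremlins → cell block B.  (cell block A: 0A 1G; cell block B: 3A 2G)
10. 1 gremlin ← cell block A.  (cell block A: 0A 2G; cell block B: 3A 1G)
11. 2 gremlins → cell block B.  (cell block A: 0A 0G; cell block B: 3A 3G)

11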